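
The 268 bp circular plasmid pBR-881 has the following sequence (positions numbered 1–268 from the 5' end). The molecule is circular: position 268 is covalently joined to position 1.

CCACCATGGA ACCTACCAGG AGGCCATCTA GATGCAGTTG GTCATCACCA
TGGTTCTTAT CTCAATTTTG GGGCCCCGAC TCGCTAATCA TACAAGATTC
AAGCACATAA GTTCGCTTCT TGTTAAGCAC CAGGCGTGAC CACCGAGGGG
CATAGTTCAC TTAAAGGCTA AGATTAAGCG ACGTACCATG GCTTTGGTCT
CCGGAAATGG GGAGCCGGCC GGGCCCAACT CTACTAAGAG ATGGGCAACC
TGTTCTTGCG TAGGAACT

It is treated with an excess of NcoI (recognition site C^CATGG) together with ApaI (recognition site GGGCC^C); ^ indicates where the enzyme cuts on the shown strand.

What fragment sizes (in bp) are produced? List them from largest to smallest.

111, 47, 44, 39, 27 bp

NcoI sites (CCATGG) start at positions 4, 48, 186.
NcoI cuts after the first base of each site, so after positions 4, 48, 186.
ApaI sites (GGGCCC) start at positions 71, 221.
ApaI cuts after base 5 of each site (before the last base), so after positions 75, 225.
Combined cut positions: 4, 48, 75, 186, 225.
Circular molecule, 5 cuts → 5 fragments:
  5–48 → 44 bp
  49–75 → 27 bp
  76–186 → 111 bp
  187–225 → 39 bp
  226–268 then 1–4 → 43 + 4 = 47 bp
Sorted largest to smallest: 111, 47, 44, 39, 27 bp.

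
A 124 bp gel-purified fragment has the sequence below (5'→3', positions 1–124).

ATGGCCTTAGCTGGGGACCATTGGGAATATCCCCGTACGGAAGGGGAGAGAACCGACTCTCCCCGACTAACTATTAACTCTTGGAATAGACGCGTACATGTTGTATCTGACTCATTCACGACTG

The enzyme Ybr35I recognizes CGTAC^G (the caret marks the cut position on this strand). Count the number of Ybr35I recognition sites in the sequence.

CGTACG occurs starting at position 34.
Ybr35I cuts at 1 site.

1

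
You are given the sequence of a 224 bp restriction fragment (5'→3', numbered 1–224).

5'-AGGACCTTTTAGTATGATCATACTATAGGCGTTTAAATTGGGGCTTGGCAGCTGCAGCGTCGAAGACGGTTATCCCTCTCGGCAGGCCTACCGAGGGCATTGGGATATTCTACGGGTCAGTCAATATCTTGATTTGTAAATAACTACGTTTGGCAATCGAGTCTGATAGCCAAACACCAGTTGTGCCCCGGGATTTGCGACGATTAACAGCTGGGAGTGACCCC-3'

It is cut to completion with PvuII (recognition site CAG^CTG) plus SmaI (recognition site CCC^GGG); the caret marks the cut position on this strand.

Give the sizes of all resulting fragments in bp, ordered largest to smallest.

PvuII sites (CAGCTG) start at positions 49, 208.
PvuII cuts after base 3 of each site, so after positions 51, 210.
The SmaI site (CCCGGG) starts at position 187.
SmaI cuts after base 3 of each site, so after position 189.
Combined cut positions: 51, 189, 210.
Linear molecule, 3 cuts → 4 fragments:
  1–51 → 51 bp
  52–189 → 138 bp
  190–210 → 21 bp
  211–224 → 14 bp
Sorted largest to smallest: 138, 51, 21, 14 bp.

138, 51, 21, 14 bp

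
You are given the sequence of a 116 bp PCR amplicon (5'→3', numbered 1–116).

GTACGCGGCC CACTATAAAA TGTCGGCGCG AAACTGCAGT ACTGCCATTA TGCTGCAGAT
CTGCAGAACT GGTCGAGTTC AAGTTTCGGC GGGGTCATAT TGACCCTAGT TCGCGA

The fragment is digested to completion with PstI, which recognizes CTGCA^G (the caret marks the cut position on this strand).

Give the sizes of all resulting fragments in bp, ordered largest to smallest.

PstI sites (CTGCAG) start at positions 34, 53, 61.
PstI cuts after base 5 of each site (before the last base), so after positions 38, 57, 65.
Linear molecule, 3 cuts → 4 fragments:
  1–38 → 38 bp
  39–57 → 19 bp
  58–65 → 8 bp
  66–116 → 51 bp
Sorted largest to smallest: 51, 38, 19, 8 bp.

51, 38, 19, 8 bp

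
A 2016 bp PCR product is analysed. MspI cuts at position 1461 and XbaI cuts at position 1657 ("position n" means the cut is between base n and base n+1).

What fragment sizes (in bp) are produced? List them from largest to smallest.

1461, 359, 196 bp

Combined cut positions (sorted): 1461, 1657.
Linear molecule, 2 cuts → 3 fragments:
  1461 − 0 = 1461 bp
  1657 − 1461 = 196 bp
  2016 − 1657 = 359 bp
Sorted largest to smallest: 1461, 359, 196 bp.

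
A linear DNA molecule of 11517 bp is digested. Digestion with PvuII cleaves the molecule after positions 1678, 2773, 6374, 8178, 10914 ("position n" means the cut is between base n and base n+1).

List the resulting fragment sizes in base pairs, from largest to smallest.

3601, 2736, 1804, 1678, 1095, 603 bp

Linear molecule, 5 cuts → 6 fragments:
  1678 − 0 = 1678 bp
  2773 − 1678 = 1095 bp
  6374 − 2773 = 3601 bp
  8178 − 6374 = 1804 bp
  10914 − 8178 = 2736 bp
  11517 − 10914 = 603 bp
Sorted largest to smallest: 3601, 2736, 1804, 1678, 1095, 603 bp.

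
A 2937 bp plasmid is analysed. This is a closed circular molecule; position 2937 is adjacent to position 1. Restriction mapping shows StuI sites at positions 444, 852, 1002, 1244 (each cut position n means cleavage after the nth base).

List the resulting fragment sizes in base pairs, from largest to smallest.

2137, 408, 242, 150 bp

Circular molecule, 4 cuts → 4 fragments:
  852 − 444 = 408 bp
  1002 − 852 = 150 bp
  1244 − 1002 = 242 bp
  wrap: 2937 − 1244 + 444 = 2137 bp
Sorted largest to smallest: 2137, 408, 242, 150 bp.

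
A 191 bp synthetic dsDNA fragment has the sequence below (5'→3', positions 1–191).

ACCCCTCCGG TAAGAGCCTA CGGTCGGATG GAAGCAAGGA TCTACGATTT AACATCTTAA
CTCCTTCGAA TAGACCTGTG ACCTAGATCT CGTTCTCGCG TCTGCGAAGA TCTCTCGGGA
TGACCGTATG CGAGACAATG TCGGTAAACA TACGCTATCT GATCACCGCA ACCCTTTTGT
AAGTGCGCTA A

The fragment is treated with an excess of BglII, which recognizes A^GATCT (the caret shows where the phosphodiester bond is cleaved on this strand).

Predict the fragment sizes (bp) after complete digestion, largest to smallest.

BglII sites (AGATCT) start at positions 85, 108.
BglII cuts after the first base of each site, so after positions 85, 108.
Linear molecule, 2 cuts → 3 fragments:
  1–85 → 85 bp
  86–108 → 23 bp
  109–191 → 83 bp
Sorted largest to smallest: 85, 83, 23 bp.

85, 83, 23 bp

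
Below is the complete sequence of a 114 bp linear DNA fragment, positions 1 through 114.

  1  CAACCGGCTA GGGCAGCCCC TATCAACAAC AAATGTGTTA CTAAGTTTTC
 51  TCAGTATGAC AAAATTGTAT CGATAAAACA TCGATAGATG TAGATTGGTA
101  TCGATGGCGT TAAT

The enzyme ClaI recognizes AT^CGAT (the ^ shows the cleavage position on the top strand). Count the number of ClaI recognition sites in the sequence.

3

ATCGAT occurs starting at positions 69, 80, 100.
ClaI cuts at 3 sites.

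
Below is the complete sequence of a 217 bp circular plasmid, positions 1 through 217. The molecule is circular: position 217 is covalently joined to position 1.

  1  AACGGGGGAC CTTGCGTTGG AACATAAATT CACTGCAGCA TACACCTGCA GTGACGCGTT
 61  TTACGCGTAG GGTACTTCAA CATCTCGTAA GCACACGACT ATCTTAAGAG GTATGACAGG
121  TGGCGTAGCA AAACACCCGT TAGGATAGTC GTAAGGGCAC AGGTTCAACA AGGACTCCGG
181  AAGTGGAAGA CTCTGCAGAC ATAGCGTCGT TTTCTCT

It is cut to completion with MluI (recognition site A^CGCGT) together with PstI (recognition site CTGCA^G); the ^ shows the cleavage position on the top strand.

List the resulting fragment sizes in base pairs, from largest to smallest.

MluI sites (ACGCGT) start at positions 54, 63.
MluI cuts after the first base of each site, so after positions 54, 63.
PstI sites (CTGCAG) start at positions 33, 46, 193.
PstI cuts after base 5 of each site (before the last base), so after positions 37, 50, 197.
Combined cut positions: 37, 50, 54, 63, 197.
Circular molecule, 5 cuts → 5 fragments:
  38–50 → 13 bp
  51–54 → 4 bp
  55–63 → 9 bp
  64–197 → 134 bp
  198–217 then 1–37 → 20 + 37 = 57 bp
Sorted largest to smallest: 134, 57, 13, 9, 4 bp.

134, 57, 13, 9, 4 bp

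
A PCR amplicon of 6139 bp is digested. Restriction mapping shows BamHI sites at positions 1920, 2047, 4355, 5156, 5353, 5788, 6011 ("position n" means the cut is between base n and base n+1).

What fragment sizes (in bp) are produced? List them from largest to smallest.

2308, 1920, 801, 435, 223, 197, 128, 127 bp

Linear molecule, 7 cuts → 8 fragments:
  1920 − 0 = 1920 bp
  2047 − 1920 = 127 bp
  4355 − 2047 = 2308 bp
  5156 − 4355 = 801 bp
  5353 − 5156 = 197 bp
  5788 − 5353 = 435 bp
  6011 − 5788 = 223 bp
  6139 − 6011 = 128 bp
Sorted largest to smallest: 2308, 1920, 801, 435, 223, 197, 128, 127 bp.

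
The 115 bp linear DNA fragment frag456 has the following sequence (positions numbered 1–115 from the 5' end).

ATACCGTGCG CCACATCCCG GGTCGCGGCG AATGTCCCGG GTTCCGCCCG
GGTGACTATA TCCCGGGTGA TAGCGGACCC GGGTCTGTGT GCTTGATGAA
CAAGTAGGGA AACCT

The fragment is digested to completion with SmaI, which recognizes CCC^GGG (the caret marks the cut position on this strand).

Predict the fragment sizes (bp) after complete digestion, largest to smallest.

SmaI sites (CCCGGG) start at positions 17, 36, 47, 62, 78.
SmaI cuts after base 3 of each site, so after positions 19, 38, 49, 64, 80.
Linear molecule, 5 cuts → 6 fragments:
  1–19 → 19 bp
  20–38 → 19 bp
  39–49 → 11 bp
  50–64 → 15 bp
  65–80 → 16 bp
  81–115 → 35 bp
Sorted largest to smallest: 35, 19, 19, 16, 15, 11 bp.

35, 19, 19, 16, 15, 11 bp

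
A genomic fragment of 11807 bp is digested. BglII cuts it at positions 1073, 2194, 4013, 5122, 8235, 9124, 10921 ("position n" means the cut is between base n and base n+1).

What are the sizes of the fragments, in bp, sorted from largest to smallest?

3113, 1819, 1797, 1121, 1109, 1073, 889, 886 bp

Linear molecule, 7 cuts → 8 fragments:
  1073 − 0 = 1073 bp
  2194 − 1073 = 1121 bp
  4013 − 2194 = 1819 bp
  5122 − 4013 = 1109 bp
  8235 − 5122 = 3113 bp
  9124 − 8235 = 889 bp
  10921 − 9124 = 1797 bp
  11807 − 10921 = 886 bp
Sorted largest to smallest: 3113, 1819, 1797, 1121, 1109, 1073, 889, 886 bp.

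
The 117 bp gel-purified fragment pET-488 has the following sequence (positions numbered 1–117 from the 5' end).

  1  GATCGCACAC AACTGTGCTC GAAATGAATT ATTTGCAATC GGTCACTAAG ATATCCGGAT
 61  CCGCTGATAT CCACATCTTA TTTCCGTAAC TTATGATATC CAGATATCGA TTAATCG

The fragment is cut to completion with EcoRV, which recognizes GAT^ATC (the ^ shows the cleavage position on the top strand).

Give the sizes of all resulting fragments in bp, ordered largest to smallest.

EcoRV sites (GATATC) start at positions 50, 66, 95, 103.
EcoRV cuts after base 3 of each site, so after positions 52, 68, 97, 105.
Linear molecule, 4 cuts → 5 fragments:
  1–52 → 52 bp
  53–68 → 16 bp
  69–97 → 29 bp
  98–105 → 8 bp
  106–117 → 12 bp
Sorted largest to smallest: 52, 29, 16, 12, 8 bp.

52, 29, 16, 12, 8 bp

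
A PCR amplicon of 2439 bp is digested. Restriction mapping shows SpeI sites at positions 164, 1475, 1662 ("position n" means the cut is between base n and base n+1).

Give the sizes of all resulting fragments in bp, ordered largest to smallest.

1311, 777, 187, 164 bp

Linear molecule, 3 cuts → 4 fragments:
  164 − 0 = 164 bp
  1475 − 164 = 1311 bp
  1662 − 1475 = 187 bp
  2439 − 1662 = 777 bp
Sorted largest to smallest: 1311, 777, 187, 164 bp.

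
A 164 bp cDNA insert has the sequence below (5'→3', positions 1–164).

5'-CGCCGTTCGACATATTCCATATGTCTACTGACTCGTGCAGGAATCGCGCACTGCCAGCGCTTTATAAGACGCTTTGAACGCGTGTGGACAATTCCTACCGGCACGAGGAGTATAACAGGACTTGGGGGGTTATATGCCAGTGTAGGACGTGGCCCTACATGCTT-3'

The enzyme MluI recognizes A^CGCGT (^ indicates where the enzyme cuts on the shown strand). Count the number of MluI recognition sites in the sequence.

1

ACGCGT occurs starting at position 78.
MluI cuts at 1 site.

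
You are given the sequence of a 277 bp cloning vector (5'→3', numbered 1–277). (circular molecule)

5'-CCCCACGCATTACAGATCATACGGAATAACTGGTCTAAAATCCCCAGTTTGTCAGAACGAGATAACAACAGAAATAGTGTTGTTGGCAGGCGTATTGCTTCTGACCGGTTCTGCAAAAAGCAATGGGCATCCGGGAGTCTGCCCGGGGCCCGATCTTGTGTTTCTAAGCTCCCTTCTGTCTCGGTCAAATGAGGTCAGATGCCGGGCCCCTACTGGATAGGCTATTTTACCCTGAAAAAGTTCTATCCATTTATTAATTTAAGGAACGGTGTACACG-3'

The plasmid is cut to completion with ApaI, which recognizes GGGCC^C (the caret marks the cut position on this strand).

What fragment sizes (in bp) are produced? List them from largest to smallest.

219, 58 bp

ApaI sites (GGGCCC) start at positions 146, 204.
ApaI cuts after base 5 of each site (before the last base), so after positions 150, 208.
Circular molecule, 2 cuts → 2 fragments:
  151–208 → 58 bp
  209–277 then 1–150 → 69 + 150 = 219 bp
Sorted largest to smallest: 219, 58 bp.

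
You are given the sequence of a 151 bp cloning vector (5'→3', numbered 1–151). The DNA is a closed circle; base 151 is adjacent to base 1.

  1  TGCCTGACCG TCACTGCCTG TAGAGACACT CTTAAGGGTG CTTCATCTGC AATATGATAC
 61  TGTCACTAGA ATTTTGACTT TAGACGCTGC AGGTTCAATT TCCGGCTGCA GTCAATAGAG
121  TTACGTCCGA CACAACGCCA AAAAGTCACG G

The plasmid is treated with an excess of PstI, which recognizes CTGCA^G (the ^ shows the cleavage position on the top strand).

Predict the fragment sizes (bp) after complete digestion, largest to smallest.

132, 19 bp

PstI sites (CTGCAG) start at positions 87, 106.
PstI cuts after base 5 of each site (before the last base), so after positions 91, 110.
Circular molecule, 2 cuts → 2 fragments:
  92–110 → 19 bp
  111–151 then 1–91 → 41 + 91 = 132 bp
Sorted largest to smallest: 132, 19 bp.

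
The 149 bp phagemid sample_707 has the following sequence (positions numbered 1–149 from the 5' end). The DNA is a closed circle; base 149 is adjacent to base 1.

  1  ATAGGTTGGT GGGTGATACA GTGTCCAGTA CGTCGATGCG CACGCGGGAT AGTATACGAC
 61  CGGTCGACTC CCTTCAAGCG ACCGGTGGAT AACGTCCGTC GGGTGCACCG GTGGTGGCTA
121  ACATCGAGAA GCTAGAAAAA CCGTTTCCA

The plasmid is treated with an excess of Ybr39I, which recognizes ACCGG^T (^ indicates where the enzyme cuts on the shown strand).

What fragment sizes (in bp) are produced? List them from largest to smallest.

Ybr39I sites (ACCGGT) start at positions 59, 81, 107.
Ybr39I cuts after base 5 of each site (before the last base), so after positions 63, 85, 111.
Circular molecule, 3 cuts → 3 fragments:
  64–85 → 22 bp
  86–111 → 26 bp
  112–149 then 1–63 → 38 + 63 = 101 bp
Sorted largest to smallest: 101, 26, 22 bp.

101, 26, 22 bp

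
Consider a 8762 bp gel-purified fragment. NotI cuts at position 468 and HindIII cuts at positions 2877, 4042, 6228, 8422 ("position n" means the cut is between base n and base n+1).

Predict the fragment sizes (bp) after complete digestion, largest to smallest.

2409, 2194, 2186, 1165, 468, 340 bp

Combined cut positions (sorted): 468, 2877, 4042, 6228, 8422.
Linear molecule, 5 cuts → 6 fragments:
  468 − 0 = 468 bp
  2877 − 468 = 2409 bp
  4042 − 2877 = 1165 bp
  6228 − 4042 = 2186 bp
  8422 − 6228 = 2194 bp
  8762 − 8422 = 340 bp
Sorted largest to smallest: 2409, 2194, 2186, 1165, 468, 340 bp.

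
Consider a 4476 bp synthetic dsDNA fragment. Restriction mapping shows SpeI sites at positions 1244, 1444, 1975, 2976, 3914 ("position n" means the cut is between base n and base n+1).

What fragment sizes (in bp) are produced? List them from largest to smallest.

Linear molecule, 5 cuts → 6 fragments:
  1244 − 0 = 1244 bp
  1444 − 1244 = 200 bp
  1975 − 1444 = 531 bp
  2976 − 1975 = 1001 bp
  3914 − 2976 = 938 bp
  4476 − 3914 = 562 bp
Sorted largest to smallest: 1244, 1001, 938, 562, 531, 200 bp.

1244, 1001, 938, 562, 531, 200 bp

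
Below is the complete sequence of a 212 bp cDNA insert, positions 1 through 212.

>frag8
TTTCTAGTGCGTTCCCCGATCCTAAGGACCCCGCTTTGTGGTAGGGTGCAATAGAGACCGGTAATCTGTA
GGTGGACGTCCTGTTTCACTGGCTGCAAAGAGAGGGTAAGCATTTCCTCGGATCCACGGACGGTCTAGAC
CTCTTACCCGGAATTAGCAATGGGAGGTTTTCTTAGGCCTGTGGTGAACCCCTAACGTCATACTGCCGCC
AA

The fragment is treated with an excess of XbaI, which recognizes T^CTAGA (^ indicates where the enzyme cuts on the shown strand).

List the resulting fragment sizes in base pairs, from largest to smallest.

134, 78 bp

The XbaI site (TCTAGA) starts at position 134.
XbaI cuts after the first base of each site, so after position 134.
Linear molecule, 1 cut → 2 fragments:
  1–134 → 134 bp
  135–212 → 78 bp
Sorted largest to smallest: 134, 78 bp.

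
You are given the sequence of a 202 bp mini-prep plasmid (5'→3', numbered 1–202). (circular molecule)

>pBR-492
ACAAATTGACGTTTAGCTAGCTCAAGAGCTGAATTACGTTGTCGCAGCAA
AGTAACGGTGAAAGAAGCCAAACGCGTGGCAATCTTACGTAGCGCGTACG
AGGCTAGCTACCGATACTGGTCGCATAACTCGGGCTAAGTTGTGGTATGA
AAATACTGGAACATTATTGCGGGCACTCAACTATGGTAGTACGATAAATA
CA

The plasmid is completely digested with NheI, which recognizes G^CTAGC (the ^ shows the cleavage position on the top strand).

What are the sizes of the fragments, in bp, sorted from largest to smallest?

115, 87 bp

NheI sites (GCTAGC) start at positions 16, 103.
NheI cuts after the first base of each site, so after positions 16, 103.
Circular molecule, 2 cuts → 2 fragments:
  17–103 → 87 bp
  104–202 then 1–16 → 99 + 16 = 115 bp
Sorted largest to smallest: 115, 87 bp.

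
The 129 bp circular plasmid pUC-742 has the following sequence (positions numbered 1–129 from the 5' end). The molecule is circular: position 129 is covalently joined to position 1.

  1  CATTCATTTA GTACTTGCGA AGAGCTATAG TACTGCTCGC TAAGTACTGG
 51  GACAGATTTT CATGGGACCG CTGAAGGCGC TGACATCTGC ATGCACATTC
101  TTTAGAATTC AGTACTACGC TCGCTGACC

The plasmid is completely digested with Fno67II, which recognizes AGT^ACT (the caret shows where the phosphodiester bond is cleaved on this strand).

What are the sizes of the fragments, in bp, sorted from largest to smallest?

Fno67II sites (AGTACT) start at positions 10, 29, 43, 111.
Fno67II cuts after base 3 of each site, so after positions 12, 31, 45, 113.
Circular molecule, 4 cuts → 4 fragments:
  13–31 → 19 bp
  32–45 → 14 bp
  46–113 → 68 bp
  114–129 then 1–12 → 16 + 12 = 28 bp
Sorted largest to smallest: 68, 28, 19, 14 bp.

68, 28, 19, 14 bp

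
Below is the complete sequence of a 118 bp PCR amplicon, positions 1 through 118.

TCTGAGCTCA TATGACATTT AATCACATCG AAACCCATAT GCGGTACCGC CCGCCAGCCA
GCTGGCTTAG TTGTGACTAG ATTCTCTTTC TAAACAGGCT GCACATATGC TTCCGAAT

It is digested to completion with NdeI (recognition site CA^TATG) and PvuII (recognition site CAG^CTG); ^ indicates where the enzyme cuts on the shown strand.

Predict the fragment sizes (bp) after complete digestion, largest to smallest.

NdeI sites (CATATG) start at positions 9, 36, 104.
NdeI cuts after base 2 of each site, so after positions 10, 37, 105.
The PvuII site (CAGCTG) starts at position 59.
PvuII cuts after base 3 of each site, so after position 61.
Combined cut positions: 10, 37, 61, 105.
Linear molecule, 4 cuts → 5 fragments:
  1–10 → 10 bp
  11–37 → 27 bp
  38–61 → 24 bp
  62–105 → 44 bp
  106–118 → 13 bp
Sorted largest to smallest: 44, 27, 24, 13, 10 bp.

44, 27, 24, 13, 10 bp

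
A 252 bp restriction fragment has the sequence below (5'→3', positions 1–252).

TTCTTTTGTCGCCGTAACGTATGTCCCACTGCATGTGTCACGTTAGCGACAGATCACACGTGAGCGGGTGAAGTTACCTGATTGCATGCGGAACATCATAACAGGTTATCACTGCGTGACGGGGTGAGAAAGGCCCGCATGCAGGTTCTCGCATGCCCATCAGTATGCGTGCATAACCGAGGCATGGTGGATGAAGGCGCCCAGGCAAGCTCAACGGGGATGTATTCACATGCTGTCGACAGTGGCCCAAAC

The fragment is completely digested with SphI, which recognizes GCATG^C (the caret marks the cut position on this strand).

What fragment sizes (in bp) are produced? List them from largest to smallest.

SphI sites (GCATGC) start at positions 84, 137, 151.
SphI cuts after base 5 of each site (before the last base), so after positions 88, 141, 155.
Linear molecule, 3 cuts → 4 fragments:
  1–88 → 88 bp
  89–141 → 53 bp
  142–155 → 14 bp
  156–252 → 97 bp
Sorted largest to smallest: 97, 88, 53, 14 bp.

97, 88, 53, 14 bp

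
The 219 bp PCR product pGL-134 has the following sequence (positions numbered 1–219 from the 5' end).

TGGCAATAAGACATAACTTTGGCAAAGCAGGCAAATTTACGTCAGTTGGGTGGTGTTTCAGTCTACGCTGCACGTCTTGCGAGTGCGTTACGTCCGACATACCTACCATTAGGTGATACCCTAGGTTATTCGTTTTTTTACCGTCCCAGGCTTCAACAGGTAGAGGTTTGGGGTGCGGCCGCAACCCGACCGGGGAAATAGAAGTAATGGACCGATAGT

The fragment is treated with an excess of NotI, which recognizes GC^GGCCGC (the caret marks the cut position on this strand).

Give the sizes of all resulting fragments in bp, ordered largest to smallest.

The NotI site (GCGGCCGC) starts at position 175.
NotI cuts after base 2 of each site, so after position 176.
Linear molecule, 1 cut → 2 fragments:
  1–176 → 176 bp
  177–219 → 43 bp
Sorted largest to smallest: 176, 43 bp.

176, 43 bp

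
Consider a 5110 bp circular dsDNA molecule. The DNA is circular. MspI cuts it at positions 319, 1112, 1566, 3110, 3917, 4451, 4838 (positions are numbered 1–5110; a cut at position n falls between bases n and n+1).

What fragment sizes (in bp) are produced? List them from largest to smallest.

Circular molecule, 7 cuts → 7 fragments:
  1112 − 319 = 793 bp
  1566 − 1112 = 454 bp
  3110 − 1566 = 1544 bp
  3917 − 3110 = 807 bp
  4451 − 3917 = 534 bp
  4838 − 4451 = 387 bp
  wrap: 5110 − 4838 + 319 = 591 bp
Sorted largest to smallest: 1544, 807, 793, 591, 534, 454, 387 bp.

1544, 807, 793, 591, 534, 454, 387 bp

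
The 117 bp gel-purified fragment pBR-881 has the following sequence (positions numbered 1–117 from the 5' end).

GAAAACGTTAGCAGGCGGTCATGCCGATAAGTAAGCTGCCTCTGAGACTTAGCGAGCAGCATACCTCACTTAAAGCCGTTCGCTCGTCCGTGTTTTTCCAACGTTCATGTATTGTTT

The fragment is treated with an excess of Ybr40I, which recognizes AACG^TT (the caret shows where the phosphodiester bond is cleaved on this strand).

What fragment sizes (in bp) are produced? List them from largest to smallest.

96, 14, 7 bp

Ybr40I sites (AACGTT) start at positions 4, 100.
Ybr40I cuts after base 4 of each site, so after positions 7, 103.
Linear molecule, 2 cuts → 3 fragments:
  1–7 → 7 bp
  8–103 → 96 bp
  104–117 → 14 bp
Sorted largest to smallest: 96, 14, 7 bp.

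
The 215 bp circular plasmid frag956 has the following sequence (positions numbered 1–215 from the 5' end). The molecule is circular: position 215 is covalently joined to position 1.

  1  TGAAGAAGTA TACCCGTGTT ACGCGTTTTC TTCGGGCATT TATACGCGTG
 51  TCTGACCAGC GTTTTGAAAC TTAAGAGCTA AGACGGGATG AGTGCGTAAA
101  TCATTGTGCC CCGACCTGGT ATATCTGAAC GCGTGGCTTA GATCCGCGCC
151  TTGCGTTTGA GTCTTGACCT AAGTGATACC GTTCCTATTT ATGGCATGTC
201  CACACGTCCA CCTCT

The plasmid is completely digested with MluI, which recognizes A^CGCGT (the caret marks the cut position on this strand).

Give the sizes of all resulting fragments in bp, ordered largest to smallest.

MluI sites (ACGCGT) start at positions 21, 44, 129.
MluI cuts after the first base of each site, so after positions 21, 44, 129.
Circular molecule, 3 cuts → 3 fragments:
  22–44 → 23 bp
  45–129 → 85 bp
  130–215 then 1–21 → 86 + 21 = 107 bp
Sorted largest to smallest: 107, 85, 23 bp.

107, 85, 23 bp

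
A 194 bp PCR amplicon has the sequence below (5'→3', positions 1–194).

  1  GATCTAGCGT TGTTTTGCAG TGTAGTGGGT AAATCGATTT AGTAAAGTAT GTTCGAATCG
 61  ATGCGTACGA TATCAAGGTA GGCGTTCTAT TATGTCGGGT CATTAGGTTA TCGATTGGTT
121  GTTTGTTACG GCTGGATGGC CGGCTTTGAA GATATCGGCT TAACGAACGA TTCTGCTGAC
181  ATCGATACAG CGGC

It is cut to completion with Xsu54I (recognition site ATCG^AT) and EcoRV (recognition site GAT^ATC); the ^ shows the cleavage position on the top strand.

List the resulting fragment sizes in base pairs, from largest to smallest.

42, 40, 36, 31, 24, 11, 10 bp

Xsu54I sites (ATCGAT) start at positions 33, 57, 110, 181.
Xsu54I cuts after base 4 of each site, so after positions 36, 60, 113, 184.
EcoRV sites (GATATC) start at positions 69, 151.
EcoRV cuts after base 3 of each site, so after positions 71, 153.
Combined cut positions: 36, 60, 71, 113, 153, 184.
Linear molecule, 6 cuts → 7 fragments:
  1–36 → 36 bp
  37–60 → 24 bp
  61–71 → 11 bp
  72–113 → 42 bp
  114–153 → 40 bp
  154–184 → 31 bp
  185–194 → 10 bp
Sorted largest to smallest: 42, 40, 36, 31, 24, 11, 10 bp.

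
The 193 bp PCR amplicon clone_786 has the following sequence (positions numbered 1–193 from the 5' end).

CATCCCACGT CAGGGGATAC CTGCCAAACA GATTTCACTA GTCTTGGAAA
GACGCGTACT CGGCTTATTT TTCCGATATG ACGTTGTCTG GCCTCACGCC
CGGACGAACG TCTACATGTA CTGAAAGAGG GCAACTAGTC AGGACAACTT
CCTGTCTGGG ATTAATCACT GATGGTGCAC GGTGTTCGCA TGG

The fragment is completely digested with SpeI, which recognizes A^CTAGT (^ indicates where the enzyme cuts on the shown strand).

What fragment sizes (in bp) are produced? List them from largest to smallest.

97, 59, 37 bp

SpeI sites (ACTAGT) start at positions 37, 134.
SpeI cuts after the first base of each site, so after positions 37, 134.
Linear molecule, 2 cuts → 3 fragments:
  1–37 → 37 bp
  38–134 → 97 bp
  135–193 → 59 bp
Sorted largest to smallest: 97, 59, 37 bp.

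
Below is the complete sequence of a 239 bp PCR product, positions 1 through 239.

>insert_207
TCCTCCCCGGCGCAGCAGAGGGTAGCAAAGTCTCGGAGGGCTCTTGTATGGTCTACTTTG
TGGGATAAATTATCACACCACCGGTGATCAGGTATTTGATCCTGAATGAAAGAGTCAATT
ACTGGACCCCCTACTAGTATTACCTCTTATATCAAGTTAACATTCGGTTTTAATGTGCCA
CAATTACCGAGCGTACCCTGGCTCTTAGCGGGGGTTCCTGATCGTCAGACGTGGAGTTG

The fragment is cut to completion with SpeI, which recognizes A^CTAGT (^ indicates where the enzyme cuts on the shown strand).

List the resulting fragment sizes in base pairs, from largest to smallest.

133, 106 bp

The SpeI site (ACTAGT) starts at position 133.
SpeI cuts after the first base of each site, so after position 133.
Linear molecule, 1 cut → 2 fragments:
  1–133 → 133 bp
  134–239 → 106 bp
Sorted largest to smallest: 133, 106 bp.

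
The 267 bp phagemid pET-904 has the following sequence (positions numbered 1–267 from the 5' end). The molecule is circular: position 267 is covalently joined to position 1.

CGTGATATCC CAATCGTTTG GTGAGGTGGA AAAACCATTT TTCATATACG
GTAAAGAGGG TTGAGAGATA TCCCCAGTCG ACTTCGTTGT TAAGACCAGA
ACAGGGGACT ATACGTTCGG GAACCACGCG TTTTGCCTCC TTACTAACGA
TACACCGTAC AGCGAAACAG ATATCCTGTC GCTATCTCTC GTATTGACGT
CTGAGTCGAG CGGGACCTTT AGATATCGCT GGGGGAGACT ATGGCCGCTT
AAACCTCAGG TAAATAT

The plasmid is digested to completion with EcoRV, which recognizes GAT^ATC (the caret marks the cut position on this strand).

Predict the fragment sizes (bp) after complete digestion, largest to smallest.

EcoRV sites (GATATC) start at positions 4, 67, 170, 222.
EcoRV cuts after base 3 of each site, so after positions 6, 69, 172, 224.
Circular molecule, 4 cuts → 4 fragments:
  7–69 → 63 bp
  70–172 → 103 bp
  173–224 → 52 bp
  225–267 then 1–6 → 43 + 6 = 49 bp
Sorted largest to smallest: 103, 63, 52, 49 bp.

103, 63, 52, 49 bp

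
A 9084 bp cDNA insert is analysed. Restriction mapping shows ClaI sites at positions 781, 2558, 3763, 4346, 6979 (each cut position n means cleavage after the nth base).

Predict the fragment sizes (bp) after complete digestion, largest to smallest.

2633, 2105, 1777, 1205, 781, 583 bp

Linear molecule, 5 cuts → 6 fragments:
  781 − 0 = 781 bp
  2558 − 781 = 1777 bp
  3763 − 2558 = 1205 bp
  4346 − 3763 = 583 bp
  6979 − 4346 = 2633 bp
  9084 − 6979 = 2105 bp
Sorted largest to smallest: 2633, 2105, 1777, 1205, 781, 583 bp.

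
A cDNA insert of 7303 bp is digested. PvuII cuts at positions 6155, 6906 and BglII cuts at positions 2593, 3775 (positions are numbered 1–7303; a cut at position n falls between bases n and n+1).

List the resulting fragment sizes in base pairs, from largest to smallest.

2593, 2380, 1182, 751, 397 bp

Combined cut positions (sorted): 2593, 3775, 6155, 6906.
Linear molecule, 4 cuts → 5 fragments:
  2593 − 0 = 2593 bp
  3775 − 2593 = 1182 bp
  6155 − 3775 = 2380 bp
  6906 − 6155 = 751 bp
  7303 − 6906 = 397 bp
Sorted largest to smallest: 2593, 2380, 1182, 751, 397 bp.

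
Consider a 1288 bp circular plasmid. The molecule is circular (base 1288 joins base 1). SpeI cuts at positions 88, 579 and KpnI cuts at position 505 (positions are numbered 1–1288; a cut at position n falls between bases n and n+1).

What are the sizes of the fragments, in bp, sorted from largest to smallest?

797, 417, 74 bp

Combined cut positions (sorted): 88, 505, 579.
Circular molecule, 3 cuts → 3 fragments:
  505 − 88 = 417 bp
  579 − 505 = 74 bp
  wrap: 1288 − 579 + 88 = 797 bp
Sorted largest to smallest: 797, 417, 74 bp.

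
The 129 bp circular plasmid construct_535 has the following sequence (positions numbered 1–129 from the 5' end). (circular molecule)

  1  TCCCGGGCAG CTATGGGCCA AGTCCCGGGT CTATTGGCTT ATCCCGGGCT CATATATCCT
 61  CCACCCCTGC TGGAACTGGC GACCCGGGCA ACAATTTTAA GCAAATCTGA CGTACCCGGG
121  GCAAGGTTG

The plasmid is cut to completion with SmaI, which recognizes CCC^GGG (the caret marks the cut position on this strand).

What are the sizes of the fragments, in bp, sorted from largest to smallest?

40, 32, 22, 19, 16 bp

SmaI sites (CCCGGG) start at positions 2, 24, 43, 83, 115.
SmaI cuts after base 3 of each site, so after positions 4, 26, 45, 85, 117.
Circular molecule, 5 cuts → 5 fragments:
  5–26 → 22 bp
  27–45 → 19 bp
  46–85 → 40 bp
  86–117 → 32 bp
  118–129 then 1–4 → 12 + 4 = 16 bp
Sorted largest to smallest: 40, 32, 22, 19, 16 bp.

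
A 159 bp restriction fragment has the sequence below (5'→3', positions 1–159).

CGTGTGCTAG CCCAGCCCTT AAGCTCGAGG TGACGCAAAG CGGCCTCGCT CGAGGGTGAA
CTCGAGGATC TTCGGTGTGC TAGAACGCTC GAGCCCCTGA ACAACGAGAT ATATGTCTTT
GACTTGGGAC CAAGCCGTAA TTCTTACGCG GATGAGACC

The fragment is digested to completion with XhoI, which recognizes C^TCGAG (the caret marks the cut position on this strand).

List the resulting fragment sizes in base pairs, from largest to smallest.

71, 27, 25, 24, 12 bp

XhoI sites (CTCGAG) start at positions 24, 49, 61, 88.
XhoI cuts after the first base of each site, so after positions 24, 49, 61, 88.
Linear molecule, 4 cuts → 5 fragments:
  1–24 → 24 bp
  25–49 → 25 bp
  50–61 → 12 bp
  62–88 → 27 bp
  89–159 → 71 bp
Sorted largest to smallest: 71, 27, 25, 24, 12 bp.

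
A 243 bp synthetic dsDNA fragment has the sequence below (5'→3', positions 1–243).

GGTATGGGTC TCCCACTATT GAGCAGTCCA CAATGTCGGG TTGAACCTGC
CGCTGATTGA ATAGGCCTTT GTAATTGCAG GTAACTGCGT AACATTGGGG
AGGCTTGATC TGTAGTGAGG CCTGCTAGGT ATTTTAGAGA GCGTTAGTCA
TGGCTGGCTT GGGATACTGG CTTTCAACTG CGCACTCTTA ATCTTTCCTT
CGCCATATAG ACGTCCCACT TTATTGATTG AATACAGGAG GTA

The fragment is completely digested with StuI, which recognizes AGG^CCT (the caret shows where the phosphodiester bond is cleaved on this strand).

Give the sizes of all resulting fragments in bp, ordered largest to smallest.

123, 65, 55 bp

StuI sites (AGGCCT) start at positions 63, 118.
StuI cuts after base 3 of each site, so after positions 65, 120.
Linear molecule, 2 cuts → 3 fragments:
  1–65 → 65 bp
  66–120 → 55 bp
  121–243 → 123 bp
Sorted largest to smallest: 123, 65, 55 bp.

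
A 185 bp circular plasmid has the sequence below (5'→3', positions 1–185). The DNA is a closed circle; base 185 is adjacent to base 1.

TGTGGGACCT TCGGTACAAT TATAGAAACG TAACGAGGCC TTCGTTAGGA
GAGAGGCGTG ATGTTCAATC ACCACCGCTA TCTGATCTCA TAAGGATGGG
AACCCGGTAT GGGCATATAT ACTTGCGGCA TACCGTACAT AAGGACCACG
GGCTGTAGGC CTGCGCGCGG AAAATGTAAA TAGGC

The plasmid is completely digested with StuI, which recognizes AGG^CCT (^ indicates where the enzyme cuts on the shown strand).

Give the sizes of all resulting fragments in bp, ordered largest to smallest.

StuI sites (AGGCCT) start at positions 36, 157.
StuI cuts after base 3 of each site, so after positions 38, 159.
Circular molecule, 2 cuts → 2 fragments:
  39–159 → 121 bp
  160–185 then 1–38 → 26 + 38 = 64 bp
Sorted largest to smallest: 121, 64 bp.

121, 64 bp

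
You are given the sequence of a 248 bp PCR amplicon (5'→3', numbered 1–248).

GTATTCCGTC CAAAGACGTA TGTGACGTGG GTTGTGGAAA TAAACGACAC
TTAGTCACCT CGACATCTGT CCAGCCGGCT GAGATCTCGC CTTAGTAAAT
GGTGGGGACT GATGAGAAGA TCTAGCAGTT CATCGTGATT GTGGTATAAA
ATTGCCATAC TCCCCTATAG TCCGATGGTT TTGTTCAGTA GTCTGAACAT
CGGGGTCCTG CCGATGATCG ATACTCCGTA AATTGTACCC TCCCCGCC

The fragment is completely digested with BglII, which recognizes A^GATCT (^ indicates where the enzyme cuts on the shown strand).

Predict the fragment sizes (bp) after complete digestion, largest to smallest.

130, 82, 36 bp

BglII sites (AGATCT) start at positions 82, 118.
BglII cuts after the first base of each site, so after positions 82, 118.
Linear molecule, 2 cuts → 3 fragments:
  1–82 → 82 bp
  83–118 → 36 bp
  119–248 → 130 bp
Sorted largest to smallest: 130, 82, 36 bp.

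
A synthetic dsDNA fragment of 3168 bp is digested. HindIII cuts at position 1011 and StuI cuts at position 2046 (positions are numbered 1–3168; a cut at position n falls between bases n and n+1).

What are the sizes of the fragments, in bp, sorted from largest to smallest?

1122, 1035, 1011 bp

Combined cut positions (sorted): 1011, 2046.
Linear molecule, 2 cuts → 3 fragments:
  1011 − 0 = 1011 bp
  2046 − 1011 = 1035 bp
  3168 − 2046 = 1122 bp
Sorted largest to smallest: 1122, 1035, 1011 bp.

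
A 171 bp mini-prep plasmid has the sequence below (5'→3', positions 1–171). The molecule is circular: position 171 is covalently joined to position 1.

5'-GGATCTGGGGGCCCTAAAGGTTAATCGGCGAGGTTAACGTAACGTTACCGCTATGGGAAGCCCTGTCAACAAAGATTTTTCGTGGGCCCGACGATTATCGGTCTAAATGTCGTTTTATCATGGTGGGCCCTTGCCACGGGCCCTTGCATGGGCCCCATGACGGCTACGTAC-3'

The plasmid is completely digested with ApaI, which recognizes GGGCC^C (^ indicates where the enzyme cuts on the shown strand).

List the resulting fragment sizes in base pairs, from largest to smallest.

ApaI sites (GGGCCC) start at positions 9, 84, 125, 138, 150.
ApaI cuts after base 5 of each site (before the last base), so after positions 13, 88, 129, 142, 154.
Circular molecule, 5 cuts → 5 fragments:
  14–88 → 75 bp
  89–129 → 41 bp
  130–142 → 13 bp
  143–154 → 12 bp
  155–171 then 1–13 → 17 + 13 = 30 bp
Sorted largest to smallest: 75, 41, 30, 13, 12 bp.

75, 41, 30, 13, 12 bp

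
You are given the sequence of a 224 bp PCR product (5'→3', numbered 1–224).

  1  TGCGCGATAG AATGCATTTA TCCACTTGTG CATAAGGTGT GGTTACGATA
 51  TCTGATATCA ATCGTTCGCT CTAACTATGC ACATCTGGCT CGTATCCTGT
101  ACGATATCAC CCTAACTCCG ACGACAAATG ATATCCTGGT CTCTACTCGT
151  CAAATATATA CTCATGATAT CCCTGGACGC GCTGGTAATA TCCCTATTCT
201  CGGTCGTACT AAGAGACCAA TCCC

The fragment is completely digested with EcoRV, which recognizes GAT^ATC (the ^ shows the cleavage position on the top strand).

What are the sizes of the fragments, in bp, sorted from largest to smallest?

56, 49, 49, 36, 27, 7 bp

EcoRV sites (GATATC) start at positions 47, 54, 103, 130, 166.
EcoRV cuts after base 3 of each site, so after positions 49, 56, 105, 132, 168.
Linear molecule, 5 cuts → 6 fragments:
  1–49 → 49 bp
  50–56 → 7 bp
  57–105 → 49 bp
  106–132 → 27 bp
  133–168 → 36 bp
  169–224 → 56 bp
Sorted largest to smallest: 56, 49, 49, 36, 27, 7 bp.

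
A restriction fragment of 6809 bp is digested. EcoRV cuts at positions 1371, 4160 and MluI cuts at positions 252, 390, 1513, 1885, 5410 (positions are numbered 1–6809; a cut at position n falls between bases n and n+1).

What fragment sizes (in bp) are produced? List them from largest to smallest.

Combined cut positions (sorted): 252, 390, 1371, 1513, 1885, 4160, 5410.
Linear molecule, 7 cuts → 8 fragments:
  252 − 0 = 252 bp
  390 − 252 = 138 bp
  1371 − 390 = 981 bp
  1513 − 1371 = 142 bp
  1885 − 1513 = 372 bp
  4160 − 1885 = 2275 bp
  5410 − 4160 = 1250 bp
  6809 − 5410 = 1399 bp
Sorted largest to smallest: 2275, 1399, 1250, 981, 372, 252, 142, 138 bp.

2275, 1399, 1250, 981, 372, 252, 142, 138 bp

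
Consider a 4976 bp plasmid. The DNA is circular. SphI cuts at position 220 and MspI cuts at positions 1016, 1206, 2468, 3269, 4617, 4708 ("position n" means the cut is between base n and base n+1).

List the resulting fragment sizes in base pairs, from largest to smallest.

1348, 1262, 801, 796, 488, 190, 91 bp

Combined cut positions (sorted): 220, 1016, 1206, 2468, 3269, 4617, 4708.
Circular molecule, 7 cuts → 7 fragments:
  1016 − 220 = 796 bp
  1206 − 1016 = 190 bp
  2468 − 1206 = 1262 bp
  3269 − 2468 = 801 bp
  4617 − 3269 = 1348 bp
  4708 − 4617 = 91 bp
  wrap: 4976 − 4708 + 220 = 488 bp
Sorted largest to smallest: 1348, 1262, 801, 796, 488, 190, 91 bp.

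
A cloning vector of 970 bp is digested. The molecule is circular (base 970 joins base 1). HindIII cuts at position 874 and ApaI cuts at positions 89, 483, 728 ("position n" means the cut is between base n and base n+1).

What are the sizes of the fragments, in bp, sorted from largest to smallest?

394, 245, 185, 146 bp

Combined cut positions (sorted): 89, 483, 728, 874.
Circular molecule, 4 cuts → 4 fragments:
  483 − 89 = 394 bp
  728 − 483 = 245 bp
  874 − 728 = 146 bp
  wrap: 970 − 874 + 89 = 185 bp
Sorted largest to smallest: 394, 245, 185, 146 bp.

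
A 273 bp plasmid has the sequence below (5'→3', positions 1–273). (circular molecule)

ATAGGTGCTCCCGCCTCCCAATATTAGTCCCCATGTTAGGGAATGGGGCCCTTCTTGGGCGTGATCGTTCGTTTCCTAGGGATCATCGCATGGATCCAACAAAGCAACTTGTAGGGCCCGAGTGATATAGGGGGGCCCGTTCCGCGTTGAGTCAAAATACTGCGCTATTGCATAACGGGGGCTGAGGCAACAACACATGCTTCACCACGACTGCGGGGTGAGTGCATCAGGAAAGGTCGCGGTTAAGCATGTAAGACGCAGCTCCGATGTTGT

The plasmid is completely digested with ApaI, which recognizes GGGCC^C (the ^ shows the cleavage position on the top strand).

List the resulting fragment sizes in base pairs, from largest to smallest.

ApaI sites (GGGCCC) start at positions 46, 114, 133.
ApaI cuts after base 5 of each site (before the last base), so after positions 50, 118, 137.
Circular molecule, 3 cuts → 3 fragments:
  51–118 → 68 bp
  119–137 → 19 bp
  138–273 then 1–50 → 136 + 50 = 186 bp
Sorted largest to smallest: 186, 68, 19 bp.

186, 68, 19 bp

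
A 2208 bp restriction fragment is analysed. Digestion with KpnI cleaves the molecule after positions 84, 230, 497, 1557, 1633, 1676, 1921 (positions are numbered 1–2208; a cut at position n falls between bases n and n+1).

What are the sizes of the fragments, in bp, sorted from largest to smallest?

1060, 287, 267, 245, 146, 84, 76, 43 bp

Linear molecule, 7 cuts → 8 fragments:
  84 − 0 = 84 bp
  230 − 84 = 146 bp
  497 − 230 = 267 bp
  1557 − 497 = 1060 bp
  1633 − 1557 = 76 bp
  1676 − 1633 = 43 bp
  1921 − 1676 = 245 bp
  2208 − 1921 = 287 bp
Sorted largest to smallest: 1060, 287, 267, 245, 146, 84, 76, 43 bp.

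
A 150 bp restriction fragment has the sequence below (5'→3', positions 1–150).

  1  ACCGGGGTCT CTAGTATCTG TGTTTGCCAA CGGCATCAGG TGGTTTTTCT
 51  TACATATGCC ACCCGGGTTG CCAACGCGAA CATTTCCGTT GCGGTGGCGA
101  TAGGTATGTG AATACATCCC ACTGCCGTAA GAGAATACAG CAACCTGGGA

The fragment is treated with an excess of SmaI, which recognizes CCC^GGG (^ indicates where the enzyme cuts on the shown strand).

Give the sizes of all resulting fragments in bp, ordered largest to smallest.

The SmaI site (CCCGGG) starts at position 62.
SmaI cuts after base 3 of each site, so after position 64.
Linear molecule, 1 cut → 2 fragments:
  1–64 → 64 bp
  65–150 → 86 bp
Sorted largest to smallest: 86, 64 bp.

86, 64 bp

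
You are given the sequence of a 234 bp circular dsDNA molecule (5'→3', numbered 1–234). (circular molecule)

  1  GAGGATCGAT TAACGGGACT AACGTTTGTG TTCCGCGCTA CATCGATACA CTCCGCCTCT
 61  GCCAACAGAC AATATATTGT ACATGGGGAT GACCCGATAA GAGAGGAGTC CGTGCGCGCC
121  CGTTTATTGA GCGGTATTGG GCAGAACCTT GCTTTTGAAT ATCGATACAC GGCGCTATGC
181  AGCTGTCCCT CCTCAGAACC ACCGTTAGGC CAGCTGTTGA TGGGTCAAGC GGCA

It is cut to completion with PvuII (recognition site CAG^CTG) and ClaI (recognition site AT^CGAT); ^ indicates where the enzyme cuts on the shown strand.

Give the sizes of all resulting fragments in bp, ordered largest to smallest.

PvuII sites (CAGCTG) start at positions 180, 211.
PvuII cuts after base 3 of each site, so after positions 182, 213.
ClaI sites (ATCGAT) start at positions 5, 42, 161.
ClaI cuts after base 2 of each site, so after positions 6, 43, 162.
Combined cut positions: 6, 43, 162, 182, 213.
Circular molecule, 5 cuts → 5 fragments:
  7–43 → 37 bp
  44–162 → 119 bp
  163–182 → 20 bp
  183–213 → 31 bp
  214–234 then 1–6 → 21 + 6 = 27 bp
Sorted largest to smallest: 119, 37, 31, 27, 20 bp.

119, 37, 31, 27, 20 bp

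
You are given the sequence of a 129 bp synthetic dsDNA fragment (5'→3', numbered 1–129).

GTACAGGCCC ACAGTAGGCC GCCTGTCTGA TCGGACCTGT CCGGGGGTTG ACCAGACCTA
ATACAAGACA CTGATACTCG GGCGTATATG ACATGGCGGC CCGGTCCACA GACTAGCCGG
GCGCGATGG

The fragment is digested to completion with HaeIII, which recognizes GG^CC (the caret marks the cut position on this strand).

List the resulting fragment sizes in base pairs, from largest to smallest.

81, 30, 11, 7 bp

HaeIII sites (GGCC) start at positions 6, 17, 98.
HaeIII cuts after base 2 of each site, so after positions 7, 18, 99.
Linear molecule, 3 cuts → 4 fragments:
  1–7 → 7 bp
  8–18 → 11 bp
  19–99 → 81 bp
  100–129 → 30 bp
Sorted largest to smallest: 81, 30, 11, 7 bp.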